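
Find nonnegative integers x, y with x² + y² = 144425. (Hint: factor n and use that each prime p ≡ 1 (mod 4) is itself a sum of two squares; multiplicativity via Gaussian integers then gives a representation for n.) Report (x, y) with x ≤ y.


Step 1: Factor n = 144425 = 5^2 · 53 · 109.
Step 2: Check the mod-4 condition on each prime factor: 5 ≡ 1 (mod 4), exponent 2; 53 ≡ 1 (mod 4), exponent 1; 109 ≡ 1 (mod 4), exponent 1.
All primes ≡ 3 (mod 4) appear to even exponent (or don't appear), so by the two-squares theorem n IS expressible as a sum of two squares.
Step 3: Build a representation. Group n = k² · m with k = 5 and m = 53 · 109 = 5777 (a product of primes ≡ 1 (mod 4)); a representation of m scales to one of n via (k·x)² + (k·y)² = k²(x² + y²). Each prime p ≡ 1 (mod 4) is itself a sum of two squares; find a² by testing p − a² for a perfect square:
  53: 53 − 1² = 52, 53 − 2² = 49 = 7² ⇒ 53 = 2² + 7².
  109: 109 − 1² = 108, 109 − 2² = 105, 109 − 3² = 100 = 10² ⇒ 109 = 3² + 10².
  Combine using the Brahmagupta–Fibonacci identity (a² + b²)(c² + d²) = (ac − bd)² + (ad + bc)² = (ac + bd)² + (ad − bc)²:
  53 · 109 = 5777: from (2² + 7²)(3² + 10²), take (2·3 − 7·10, 2·10 + 7·3) = (6 − 70, 20 + 21) = (-64, 41); dropping signs (only squares matter) gives (64, 41); check 64² + 41² = 4096 + 1681 = 5777 ✓.
  Scale by k = 5: (5·64, 5·41) = (320, 205).
Step 4: Order so x ≤ y and verify: 205² + 320² = 42025 + 102400 = 144425 = n. ✓

n = 144425 = 205² + 320² (one valid representation with x ≤ y).


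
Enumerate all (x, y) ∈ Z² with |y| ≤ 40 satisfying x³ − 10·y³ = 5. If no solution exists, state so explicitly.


The equation is x³ - 10y³ = 5. For fixed y, x³ = 10·y³ + 5, so a solution requires the RHS to be a perfect cube.
Strategy: iterate y from -40 to 40, compute RHS = 10·y³ + 5, and check whether it is a (positive or negative) perfect cube.
Check small values of y:
  y = 0: RHS = 5 is not a perfect cube.
  y = 1: RHS = 15 is not a perfect cube.
  y = -1: RHS = -5 is not a perfect cube.
  y = 2: RHS = 85 is not a perfect cube.
  y = -2: RHS = -75 is not a perfect cube.
  y = 3: RHS = 275 is not a perfect cube.
  y = -3: RHS = -265 is not a perfect cube.
Continuing the search up to |y| = 40 finds no solutions either.
No (x, y) in the scanned range satisfies the equation.

No integer solutions with |y| ≤ 40.


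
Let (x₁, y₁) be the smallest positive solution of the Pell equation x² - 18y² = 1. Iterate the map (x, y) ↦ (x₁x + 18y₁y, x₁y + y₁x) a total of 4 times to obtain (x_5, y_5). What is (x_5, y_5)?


Step 1: Find the fundamental solution (x₁, y₁) of x² - 18y² = 1.
  Expand √18 as a continued fraction. a₀ = ⌊√18⌋ = 4; iterate m_{k+1} = d_k·a_k − m_k, d_{k+1} = (18 − m_{k+1}²)/d_k, a_{k+1} = ⌊(a₀ + m_{k+1})/d_{k+1}⌋ (starting m₀ = 0, d₀ = 1), with convergents p_k = a_k·p_{k-1} + p_{k-2}, q_k = a_k·q_{k-1} + q_{k-2} (p₋₁ = 1, q₋₁ = 0):
  k = 0: a₀ = 4; p₀/q₀ = 4/1; p₀² − 18·q₀² = 16 − 18 = -2.
  k = 1: m = 4, d = 2, a = ⌊(4 + 4)/2⌋ = 4; p/q = (4·4 + 1)/(4·1 + 0) = 17/4; p² − 18·q² = 289 − 288 = 1.
  The first convergent with p² − 18·q² = 1 gives the fundamental solution (x₁, y₁) = (17, 4).
Step 2: Apply the recurrence (x_{n+1}, y_{n+1}) = (x₁x_n + 18y₁y_n, x₁y_n + y₁x_n) repeatedly.
  From (x_1, y_1) = (17, 4): x_2 = 17·17 + 18·4·4 = 577; y_2 = 17·4 + 4·17 = 136.
  From (x_2, y_2) = (577, 136): x_3 = 17·577 + 18·4·136 = 19601; y_3 = 17·136 + 4·577 = 4620.
  From (x_3, y_3) = (19601, 4620): x_4 = 17·19601 + 18·4·4620 = 665857; y_4 = 17·4620 + 4·19601 = 156944.
  From (x_4, y_4) = (665857, 156944): x_5 = 17·665857 + 18·4·156944 = 22619537; y_5 = 17·156944 + 4·665857 = 5331476.
Step 3: Verify x_5² - 18·y_5² = 511643454094369 - 511643454094368 = 1 (should be 1). ✓

(x_1, y_1) = (17, 4); (x_5, y_5) = (22619537, 5331476).


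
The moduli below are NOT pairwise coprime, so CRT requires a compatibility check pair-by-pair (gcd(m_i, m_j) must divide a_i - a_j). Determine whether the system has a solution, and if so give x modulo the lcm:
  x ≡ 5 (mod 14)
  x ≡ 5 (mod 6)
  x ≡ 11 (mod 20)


Moduli 14, 6, 20 are not pairwise coprime, so CRT works modulo lcm(m_i) when all pairwise compatibility conditions hold.
Pairwise compatibility: gcd(m_i, m_j) must divide a_i - a_j for every pair.
Merge one congruence at a time:
  Start: x ≡ 5 (mod 14).
  Combine with x ≡ 5 (mod 6): gcd(14, 6) = 2; 5 - 5 = 0, which IS divisible by 2, so compatible.
    Write x = 5 + 14·t and substitute into x ≡ 5 (mod 6): 14·t ≡ 5 − 5 = 0 (mod 6).
    Divide the congruence (and modulus) by g = 2: 7·t ≡ 0 (mod 3).
    Reduce coefficients mod 3: 1·t ≡ 0 (mod 3).
    So t ≡ 0 (mod 3).
    Then x = 5 + 14·0 = 5, valid modulo lcm(14, 6) = 42: x ≡ 5 (mod 42).
  Combine with x ≡ 11 (mod 20): gcd(42, 20) = 2; 11 - 5 = 6, which IS divisible by 2, so compatible.
    Write x = 5 + 42·t and substitute into x ≡ 11 (mod 20): 42·t ≡ 11 − 5 = 6 (mod 20).
    Divide the congruence (and modulus) by g = 2: 21·t ≡ 3 (mod 10).
    Reduce coefficients mod 10: 1·t ≡ 3 (mod 10).
    So t ≡ 3 (mod 10).
    Then x = 5 + 42·3 = 131, valid modulo lcm(42, 20) = 420: x ≡ 131 (mod 420).
Verify: 131 mod 14 = 5, 131 mod 6 = 5, 131 mod 20 = 11.

x ≡ 131 (mod 420).


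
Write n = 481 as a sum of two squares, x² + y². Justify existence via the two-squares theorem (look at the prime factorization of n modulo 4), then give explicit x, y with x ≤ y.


Step 1: Factor n = 481 = 13 · 37.
Step 2: Check the mod-4 condition on each prime factor: 13 ≡ 1 (mod 4), exponent 1; 37 ≡ 1 (mod 4), exponent 1.
All primes ≡ 3 (mod 4) appear to even exponent (or don't appear), so by the two-squares theorem n IS expressible as a sum of two squares.
Step 3: Build a representation. Here n = 13 · 37 is a product of primes ≡ 1 (mod 4). Each prime p ≡ 1 (mod 4) is itself a sum of two squares; find a² by testing p − a² for a perfect square:
  13: 13 − 1² = 12, 13 − 2² = 9 = 3² ⇒ 13 = 2² + 3².
  37: 37 − 1² = 36 = 6² ⇒ 37 = 1² + 6².
  Combine using the Brahmagupta–Fibonacci identity (a² + b²)(c² + d²) = (ac − bd)² + (ad + bc)² = (ac + bd)² + (ad − bc)²:
  13 · 37 = 481: from (2² + 3²)(1² + 6²), take (2·1 − 3·6, 2·6 + 3·1) = (2 − 18, 12 + 3) = (-16, 15); dropping signs (only squares matter) gives (16, 15); check 16² + 15² = 256 + 225 = 481 ✓.
Step 4: Order so x ≤ y and verify: 15² + 16² = 225 + 256 = 481 = n. ✓

n = 481 = 15² + 16² (one valid representation with x ≤ y).


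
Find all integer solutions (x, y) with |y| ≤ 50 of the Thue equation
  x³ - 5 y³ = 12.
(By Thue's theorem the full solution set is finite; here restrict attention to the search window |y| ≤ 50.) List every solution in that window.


The equation is x³ - 5y³ = 12. For fixed y, x³ = 5·y³ + 12, so a solution requires the RHS to be a perfect cube.
Strategy: iterate y from -50 to 50, compute RHS = 5·y³ + 12, and check whether it is a (positive or negative) perfect cube.
Check small values of y:
  y = 0: RHS = 12 is not a perfect cube.
  y = 1: RHS = 17 is not a perfect cube.
  y = -1: RHS = 7 is not a perfect cube.
  y = 2: RHS = 52 is not a perfect cube.
  y = -2: RHS = -28 is not a perfect cube.
  y = 3: RHS = 147 is not a perfect cube.
  y = -3: RHS = -123 is not a perfect cube.
Continuing the search up to |y| = 50 finds no solutions either.
No (x, y) in the scanned range satisfies the equation.

No integer solutions with |y| ≤ 50.


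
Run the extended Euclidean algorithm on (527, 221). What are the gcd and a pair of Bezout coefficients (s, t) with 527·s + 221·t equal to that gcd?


Euclidean algorithm on (527, 221) — divide until remainder is 0:
  527 = 2 · 221 + 85
  221 = 2 · 85 + 51
  85 = 1 · 51 + 34
  51 = 1 · 34 + 17
  34 = 2 · 17 + 0
gcd(527, 221) = 17.
Track Bezout coefficients alongside the remainders: start with r₀ = 527 = a·1 + b·0 (s = 1, t = 0) and r₁ = 221 = a·0 + b·1 (s = 0, t = 1); each new remainder r_{k+1} = r_{k-1} − q_k·r_k inherits s_{k+1} = s_{k-1} − q_k·s_k, t_{k+1} = t_{k-1} − q_k·t_k, so r_k = a·s_k + b·t_k at every step:
  q = 2: r = 85, s = 1 − 2·0 = 1, t = 0 − 2·1 = -2  (check: 527·1 + 221·(-2) = 85)
  q = 2: r = 51, s = 0 − 2·1 = -2, t = 1 − 2·(-2) = 5  (check: 527·(-2) + 221·5 = 51)
  q = 1: r = 34, s = 1 − 1·(-2) = 3, t = -2 − 1·5 = -7  (check: 527·3 + 221·(-7) = 34)
  q = 1: r = 17, s = -2 − 1·3 = -5, t = 5 − 1·(-7) = 12  (check: 527·(-5) + 221·12 = 17)
The row with r = 17 (the gcd) gives the Bezout coefficients s = -5, t = 12.
Result: 527 · (-5) + 221 · (12) = 17.

gcd(527, 221) = 17; s = -5, t = 12 (check: 527·(-5) + 221·12 = 17).


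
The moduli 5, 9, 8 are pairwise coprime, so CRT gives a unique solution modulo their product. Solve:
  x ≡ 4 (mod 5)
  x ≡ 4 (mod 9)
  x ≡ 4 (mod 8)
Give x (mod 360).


Moduli 5, 9, 8 are pairwise coprime; by CRT there is a unique solution modulo M = 5 · 9 · 8 = 360.
Solve pairwise, accumulating the modulus:
  Start with x ≡ 4 (mod 5).
  Combine with x ≡ 4 (mod 9): since gcd(5, 9) = 1, we get a unique residue mod 45.
    Write x = 4 + 5·t and substitute into x ≡ 4 (mod 9): 5·t ≡ 4 − 4 = 0 (mod 9).
    The inverse of 5 mod 9 is 2 (since 5·2 = 10 = 1·9 + 1), so t ≡ 2·0 = 0 ≡ 0 (mod 9).
    Then x = 4 + 5·0 = 4, valid modulo lcm(5, 9) = 45: x ≡ 4 (mod 45).
  Combine with x ≡ 4 (mod 8): since gcd(45, 8) = 1, we get a unique residue mod 360.
    Write x = 4 + 45·t and substitute into x ≡ 4 (mod 8): 45·t ≡ 4 − 4 = 0 (mod 8).
    Reduce coefficients mod 8: 5·t ≡ 0 (mod 8).
    The inverse of 5 mod 8 is 5 (since 5·5 = 25 = 3·8 + 1), so t ≡ 5·0 = 0 ≡ 0 (mod 8).
    Then x = 4 + 45·0 = 4, valid modulo lcm(45, 8) = 360: x ≡ 4 (mod 360).
Verify: 4 mod 5 = 4 ✓, 4 mod 9 = 4 ✓, 4 mod 8 = 4 ✓.

x ≡ 4 (mod 360).


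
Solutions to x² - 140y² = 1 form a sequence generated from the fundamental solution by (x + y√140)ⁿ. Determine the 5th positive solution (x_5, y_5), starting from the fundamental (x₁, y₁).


Step 1: Find the fundamental solution (x₁, y₁) of x² - 140y² = 1.
  Expand √140 as a continued fraction. a₀ = ⌊√140⌋ = 11; iterate m_{k+1} = d_k·a_k − m_k, d_{k+1} = (140 − m_{k+1}²)/d_k, a_{k+1} = ⌊(a₀ + m_{k+1})/d_{k+1}⌋ (starting m₀ = 0, d₀ = 1), with convergents p_k = a_k·p_{k-1} + p_{k-2}, q_k = a_k·q_{k-1} + q_{k-2} (p₋₁ = 1, q₋₁ = 0):
  k = 0: a₀ = 11; p₀/q₀ = 11/1; p₀² − 140·q₀² = 121 − 140 = -19.
  k = 1: m = 11, d = 19, a = ⌊(11 + 11)/19⌋ = 1; p/q = (1·11 + 1)/(1·1 + 0) = 12/1; p² − 140·q² = 144 − 140 = 4.
  k = 2: m = 8, d = 4, a = ⌊(11 + 8)/4⌋ = 4; p/q = (4·12 + 11)/(4·1 + 1) = 59/5; p² − 140·q² = 3481 − 3500 = -19.
  k = 3: m = 8, d = 19, a = ⌊(11 + 8)/19⌋ = 1; p/q = (1·59 + 12)/(1·5 + 1) = 71/6; p² − 140·q² = 5041 − 5040 = 1.
  The first convergent with p² − 140·q² = 1 gives the fundamental solution (x₁, y₁) = (71, 6).
Step 2: Apply the recurrence (x_{n+1}, y_{n+1}) = (x₁x_n + 140y₁y_n, x₁y_n + y₁x_n) repeatedly.
  From (x_1, y_1) = (71, 6): x_2 = 71·71 + 140·6·6 = 10081; y_2 = 71·6 + 6·71 = 852.
  From (x_2, y_2) = (10081, 852): x_3 = 71·10081 + 140·6·852 = 1431431; y_3 = 71·852 + 6·10081 = 120978.
  From (x_3, y_3) = (1431431, 120978): x_4 = 71·1431431 + 140·6·120978 = 203253121; y_4 = 71·120978 + 6·1431431 = 17178024.
  From (x_4, y_4) = (203253121, 17178024): x_5 = 71·203253121 + 140·6·17178024 = 28860511751; y_5 = 71·17178024 + 6·203253121 = 2439158430.
Step 3: Verify x_5² - 140·y_5² = 832929138529609086001 - 832929138529609086000 = 1 (should be 1). ✓

(x_1, y_1) = (71, 6); (x_5, y_5) = (28860511751, 2439158430).


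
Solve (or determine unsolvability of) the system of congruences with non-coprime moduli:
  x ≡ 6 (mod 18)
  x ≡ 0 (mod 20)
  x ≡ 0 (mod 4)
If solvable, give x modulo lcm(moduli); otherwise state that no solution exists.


Moduli 18, 20, 4 are not pairwise coprime, so CRT works modulo lcm(m_i) when all pairwise compatibility conditions hold.
Pairwise compatibility: gcd(m_i, m_j) must divide a_i - a_j for every pair.
Merge one congruence at a time:
  Start: x ≡ 6 (mod 18).
  Combine with x ≡ 0 (mod 20): gcd(18, 20) = 2; 0 - 6 = -6, which IS divisible by 2, so compatible.
    Write x = 6 + 18·t and substitute into x ≡ 0 (mod 20): 18·t ≡ 0 − 6 = -6 (mod 20).
    Divide the congruence (and modulus) by g = 2: 9·t ≡ -3 (mod 10).
    Reduce coefficients mod 10: 9·t ≡ 7 (mod 10).
    The inverse of 9 mod 10 is 9 (since 9·9 = 81 = 8·10 + 1), so t ≡ 9·7 = 63 ≡ 3 (mod 10).
    Then x = 6 + 18·3 = 60, valid modulo lcm(18, 20) = 180: x ≡ 60 (mod 180).
  Combine with x ≡ 0 (mod 4): gcd(180, 4) = 4; 0 - 60 = -60, which IS divisible by 4, so compatible.
    Write x = 60 + 180·t and substitute into x ≡ 0 (mod 4): 180·t ≡ 0 − 60 = -60 (mod 4).
    Divide the congruence (and modulus) by g = 4: 45·t ≡ -15 (mod 1).
    Modulo 1 every t works; take t = 0.
    Then x = 60 + 180·0 = 60, valid modulo lcm(180, 4) = 180: x ≡ 60 (mod 180).
Verify: 60 mod 18 = 6, 60 mod 20 = 0, 60 mod 4 = 0.

x ≡ 60 (mod 180).


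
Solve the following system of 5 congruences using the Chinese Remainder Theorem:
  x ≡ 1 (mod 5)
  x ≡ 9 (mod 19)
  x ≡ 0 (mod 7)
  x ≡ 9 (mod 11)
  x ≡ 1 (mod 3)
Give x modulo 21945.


Product of moduli M = 5 · 19 · 7 · 11 · 3 = 21945.
Merge one congruence at a time:
  Start: x ≡ 1 (mod 5).
  Combine with x ≡ 9 (mod 19); new modulus lcm = 95.
    Write x = 1 + 5·t and substitute into x ≡ 9 (mod 19): 5·t ≡ 9 − 1 = 8 (mod 19).
    The inverse of 5 mod 19 is 4 (since 5·4 = 20 = 1·19 + 1), so t ≡ 4·8 = 32 ≡ 13 (mod 19).
    Then x = 1 + 5·13 = 66, valid modulo lcm(5, 19) = 95: x ≡ 66 (mod 95).
  Combine with x ≡ 0 (mod 7); new modulus lcm = 665.
    Write x = 66 + 95·t and substitute into x ≡ 0 (mod 7): 95·t ≡ 0 − 66 = -66 (mod 7).
    Reduce coefficients mod 7: 4·t ≡ 4 (mod 7).
    The inverse of 4 mod 7 is 2 (since 4·2 = 8 = 1·7 + 1), so t ≡ 2·4 = 8 ≡ 1 (mod 7).
    Then x = 66 + 95·1 = 161, valid modulo lcm(95, 7) = 665: x ≡ 161 (mod 665).
  Combine with x ≡ 9 (mod 11); new modulus lcm = 7315.
    Write x = 161 + 665·t and substitute into x ≡ 9 (mod 11): 665·t ≡ 9 − 161 = -152 (mod 11).
    Reduce coefficients mod 11: 5·t ≡ 2 (mod 11).
    The inverse of 5 mod 11 is 9 (since 5·9 = 45 = 4·11 + 1), so t ≡ 9·2 = 18 ≡ 7 (mod 11).
    Then x = 161 + 665·7 = 4816, valid modulo lcm(665, 11) = 7315: x ≡ 4816 (mod 7315).
  Combine with x ≡ 1 (mod 3); new modulus lcm = 21945.
    Write x = 4816 + 7315·t and substitute into x ≡ 1 (mod 3): 7315·t ≡ 1 − 4816 = -4815 (mod 3).
    Reduce coefficients mod 3: 1·t ≡ 0 (mod 3).
    So t ≡ 0 (mod 3).
    Then x = 4816 + 7315·0 = 4816, valid modulo lcm(7315, 3) = 21945: x ≡ 4816 (mod 21945).
Verify against each original: 4816 mod 5 = 1, 4816 mod 19 = 9, 4816 mod 7 = 0, 4816 mod 11 = 9, 4816 mod 3 = 1.

x ≡ 4816 (mod 21945).


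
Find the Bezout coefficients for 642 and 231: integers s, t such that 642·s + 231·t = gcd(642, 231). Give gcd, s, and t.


Euclidean algorithm on (642, 231) — divide until remainder is 0:
  642 = 2 · 231 + 180
  231 = 1 · 180 + 51
  180 = 3 · 51 + 27
  51 = 1 · 27 + 24
  27 = 1 · 24 + 3
  24 = 8 · 3 + 0
gcd(642, 231) = 3.
Track Bezout coefficients alongside the remainders: start with r₀ = 642 = a·1 + b·0 (s = 1, t = 0) and r₁ = 231 = a·0 + b·1 (s = 0, t = 1); each new remainder r_{k+1} = r_{k-1} − q_k·r_k inherits s_{k+1} = s_{k-1} − q_k·s_k, t_{k+1} = t_{k-1} − q_k·t_k, so r_k = a·s_k + b·t_k at every step:
  q = 2: r = 180, s = 1 − 2·0 = 1, t = 0 − 2·1 = -2  (check: 642·1 + 231·(-2) = 180)
  q = 1: r = 51, s = 0 − 1·1 = -1, t = 1 − 1·(-2) = 3  (check: 642·(-1) + 231·3 = 51)
  q = 3: r = 27, s = 1 − 3·(-1) = 4, t = -2 − 3·3 = -11  (check: 642·4 + 231·(-11) = 27)
  q = 1: r = 24, s = -1 − 1·4 = -5, t = 3 − 1·(-11) = 14  (check: 642·(-5) + 231·14 = 24)
  q = 1: r = 3, s = 4 − 1·(-5) = 9, t = -11 − 1·14 = -25  (check: 642·9 + 231·(-25) = 3)
The row with r = 3 (the gcd) gives the Bezout coefficients s = 9, t = -25.
Result: 642 · (9) + 231 · (-25) = 3.

gcd(642, 231) = 3; s = 9, t = -25 (check: 642·9 + 231·(-25) = 3).


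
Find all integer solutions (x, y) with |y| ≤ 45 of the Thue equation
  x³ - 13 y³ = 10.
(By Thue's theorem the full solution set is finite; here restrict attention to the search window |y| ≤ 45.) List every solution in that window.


The equation is x³ - 13y³ = 10. For fixed y, x³ = 13·y³ + 10, so a solution requires the RHS to be a perfect cube.
Strategy: iterate y from -45 to 45, compute RHS = 13·y³ + 10, and check whether it is a (positive or negative) perfect cube.
Check small values of y:
  y = 0: RHS = 10 is not a perfect cube.
  y = 1: RHS = 23 is not a perfect cube.
  y = -1: RHS = -3 is not a perfect cube.
  y = 2: RHS = 114 is not a perfect cube.
  y = -2: RHS = -94 is not a perfect cube.
  y = 3: RHS = 361 is not a perfect cube.
  y = -3: RHS = -341 is not a perfect cube.
Continuing the search up to |y| = 45 finds no solutions either.
No (x, y) in the scanned range satisfies the equation.

No integer solutions with |y| ≤ 45.


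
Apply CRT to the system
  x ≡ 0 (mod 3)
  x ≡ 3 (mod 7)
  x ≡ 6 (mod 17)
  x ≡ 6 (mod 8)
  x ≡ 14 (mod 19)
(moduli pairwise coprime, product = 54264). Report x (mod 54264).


Product of moduli M = 3 · 7 · 17 · 8 · 19 = 54264.
Merge one congruence at a time:
  Start: x ≡ 0 (mod 3).
  Combine with x ≡ 3 (mod 7); new modulus lcm = 21.
    Write x = 0 + 3·t and substitute into x ≡ 3 (mod 7): 3·t ≡ 3 − 0 = 3 (mod 7).
    The inverse of 3 mod 7 is 5 (since 3·5 = 15 = 2·7 + 1), so t ≡ 5·3 = 15 ≡ 1 (mod 7).
    Then x = 0 + 3·1 = 3, valid modulo lcm(3, 7) = 21: x ≡ 3 (mod 21).
  Combine with x ≡ 6 (mod 17); new modulus lcm = 357.
    Write x = 3 + 21·t and substitute into x ≡ 6 (mod 17): 21·t ≡ 6 − 3 = 3 (mod 17).
    Reduce coefficients mod 17: 4·t ≡ 3 (mod 17).
    The inverse of 4 mod 17 is 13 (since 4·13 = 52 = 3·17 + 1), so t ≡ 13·3 = 39 ≡ 5 (mod 17).
    Then x = 3 + 21·5 = 108, valid modulo lcm(21, 17) = 357: x ≡ 108 (mod 357).
  Combine with x ≡ 6 (mod 8); new modulus lcm = 2856.
    Write x = 108 + 357·t and substitute into x ≡ 6 (mod 8): 357·t ≡ 6 − 108 = -102 (mod 8).
    Reduce coefficients mod 8: 5·t ≡ 2 (mod 8).
    The inverse of 5 mod 8 is 5 (since 5·5 = 25 = 3·8 + 1), so t ≡ 5·2 = 10 ≡ 2 (mod 8).
    Then x = 108 + 357·2 = 822, valid modulo lcm(357, 8) = 2856: x ≡ 822 (mod 2856).
  Combine with x ≡ 14 (mod 19); new modulus lcm = 54264.
    Write x = 822 + 2856·t and substitute into x ≡ 14 (mod 19): 2856·t ≡ 14 − 822 = -808 (mod 19).
    Reduce coefficients mod 19: 6·t ≡ 9 (mod 19).
    The inverse of 6 mod 19 is 16 (since 6·16 = 96 = 5·19 + 1), so t ≡ 16·9 = 144 ≡ 11 (mod 19).
    Then x = 822 + 2856·11 = 32238, valid modulo lcm(2856, 19) = 54264: x ≡ 32238 (mod 54264).
Verify against each original: 32238 mod 3 = 0, 32238 mod 7 = 3, 32238 mod 17 = 6, 32238 mod 8 = 6, 32238 mod 19 = 14.

x ≡ 32238 (mod 54264).


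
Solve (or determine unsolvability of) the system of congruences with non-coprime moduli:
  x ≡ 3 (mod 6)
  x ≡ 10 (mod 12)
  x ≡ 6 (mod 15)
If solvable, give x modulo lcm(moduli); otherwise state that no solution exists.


Moduli 6, 12, 15 are not pairwise coprime, so CRT works modulo lcm(m_i) when all pairwise compatibility conditions hold.
Pairwise compatibility: gcd(m_i, m_j) must divide a_i - a_j for every pair.
Merge one congruence at a time:
  Start: x ≡ 3 (mod 6).
  Combine with x ≡ 10 (mod 12): gcd(6, 12) = 6, and 10 - 3 = 7 is NOT divisible by 6.
    ⇒ system is inconsistent (no integer solution).

No solution (the system is inconsistent).


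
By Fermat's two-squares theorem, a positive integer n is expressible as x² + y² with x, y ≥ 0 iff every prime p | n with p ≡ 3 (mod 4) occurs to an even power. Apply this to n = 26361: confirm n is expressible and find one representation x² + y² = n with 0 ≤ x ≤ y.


Step 1: Factor n = 26361 = 3^2 · 29 · 101.
Step 2: Check the mod-4 condition on each prime factor: 3 ≡ 3 (mod 4), exponent 2 (must be even); 29 ≡ 1 (mod 4), exponent 1; 101 ≡ 1 (mod 4), exponent 1.
All primes ≡ 3 (mod 4) appear to even exponent (or don't appear), so by the two-squares theorem n IS expressible as a sum of two squares.
Step 3: Build a representation. Group n = k² · m with k = 3 and m = 29 · 101 = 2929 (a product of primes ≡ 1 (mod 4)); a representation of m scales to one of n via (k·x)² + (k·y)² = k²(x² + y²). Each prime p ≡ 1 (mod 4) is itself a sum of two squares; find a² by testing p − a² for a perfect square:
  29: 29 − 1² = 28, 29 − 2² = 25 = 5² ⇒ 29 = 2² + 5².
  101: 101 − 1² = 100 = 10² ⇒ 101 = 1² + 10².
  Combine using the Brahmagupta–Fibonacci identity (a² + b²)(c² + d²) = (ac − bd)² + (ad + bc)² = (ac + bd)² + (ad − bc)²:
  29 · 101 = 2929: from (2² + 5²)(1² + 10²), take (2·1 − 5·10, 2·10 + 5·1) = (2 − 50, 20 + 5) = (-48, 25); dropping signs (only squares matter) gives (48, 25); check 48² + 25² = 2304 + 625 = 2929 ✓.
  Scale by k = 3: (3·48, 3·25) = (144, 75).
Step 4: Order so x ≤ y and verify: 75² + 144² = 5625 + 20736 = 26361 = n. ✓

n = 26361 = 75² + 144² (one valid representation with x ≤ y).


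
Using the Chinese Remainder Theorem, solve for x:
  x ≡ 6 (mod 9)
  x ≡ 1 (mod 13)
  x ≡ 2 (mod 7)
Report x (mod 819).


Moduli 9, 13, 7 are pairwise coprime; by CRT there is a unique solution modulo M = 9 · 13 · 7 = 819.
Solve pairwise, accumulating the modulus:
  Start with x ≡ 6 (mod 9).
  Combine with x ≡ 1 (mod 13): since gcd(9, 13) = 1, we get a unique residue mod 117.
    Write x = 6 + 9·t and substitute into x ≡ 1 (mod 13): 9·t ≡ 1 − 6 = -5 (mod 13).
    Reduce coefficients mod 13: 9·t ≡ 8 (mod 13).
    The inverse of 9 mod 13 is 3 (since 9·3 = 27 = 2·13 + 1), so t ≡ 3·8 = 24 ≡ 11 (mod 13).
    Then x = 6 + 9·11 = 105, valid modulo lcm(9, 13) = 117: x ≡ 105 (mod 117).
  Combine with x ≡ 2 (mod 7): since gcd(117, 7) = 1, we get a unique residue mod 819.
    Write x = 105 + 117·t and substitute into x ≡ 2 (mod 7): 117·t ≡ 2 − 105 = -103 (mod 7).
    Reduce coefficients mod 7: 5·t ≡ 2 (mod 7).
    The inverse of 5 mod 7 is 3 (since 5·3 = 15 = 2·7 + 1), so t ≡ 3·2 = 6 ≡ 6 (mod 7).
    Then x = 105 + 117·6 = 807, valid modulo lcm(117, 7) = 819: x ≡ 807 (mod 819).
Verify: 807 mod 9 = 6 ✓, 807 mod 13 = 1 ✓, 807 mod 7 = 2 ✓.

x ≡ 807 (mod 819).


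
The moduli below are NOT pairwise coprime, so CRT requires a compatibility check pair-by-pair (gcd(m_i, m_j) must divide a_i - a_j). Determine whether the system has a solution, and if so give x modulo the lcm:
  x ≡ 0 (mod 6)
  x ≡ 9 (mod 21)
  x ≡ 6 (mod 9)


Moduli 6, 21, 9 are not pairwise coprime, so CRT works modulo lcm(m_i) when all pairwise compatibility conditions hold.
Pairwise compatibility: gcd(m_i, m_j) must divide a_i - a_j for every pair.
Merge one congruence at a time:
  Start: x ≡ 0 (mod 6).
  Combine with x ≡ 9 (mod 21): gcd(6, 21) = 3; 9 - 0 = 9, which IS divisible by 3, so compatible.
    Write x = 0 + 6·t and substitute into x ≡ 9 (mod 21): 6·t ≡ 9 − 0 = 9 (mod 21).
    Divide the congruence (and modulus) by g = 3: 2·t ≡ 3 (mod 7).
    The inverse of 2 mod 7 is 4 (since 2·4 = 8 = 1·7 + 1), so t ≡ 4·3 = 12 ≡ 5 (mod 7).
    Then x = 0 + 6·5 = 30, valid modulo lcm(6, 21) = 42: x ≡ 30 (mod 42).
  Combine with x ≡ 6 (mod 9): gcd(42, 9) = 3; 6 - 30 = -24, which IS divisible by 3, so compatible.
    Write x = 30 + 42·t and substitute into x ≡ 6 (mod 9): 42·t ≡ 6 − 30 = -24 (mod 9).
    Divide the congruence (and modulus) by g = 3: 14·t ≡ -8 (mod 3).
    Reduce coefficients mod 3: 2·t ≡ 1 (mod 3).
    The inverse of 2 mod 3 is 2 (since 2·2 = 4 = 1·3 + 1), so t ≡ 2·1 = 2 ≡ 2 (mod 3).
    Then x = 30 + 42·2 = 114, valid modulo lcm(42, 9) = 126: x ≡ 114 (mod 126).
Verify: 114 mod 6 = 0, 114 mod 21 = 9, 114 mod 9 = 6.

x ≡ 114 (mod 126).


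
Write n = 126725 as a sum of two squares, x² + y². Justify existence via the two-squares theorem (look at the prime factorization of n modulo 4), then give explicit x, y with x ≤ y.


Step 1: Factor n = 126725 = 5^2 · 37 · 137.
Step 2: Check the mod-4 condition on each prime factor: 5 ≡ 1 (mod 4), exponent 2; 37 ≡ 1 (mod 4), exponent 1; 137 ≡ 1 (mod 4), exponent 1.
All primes ≡ 3 (mod 4) appear to even exponent (or don't appear), so by the two-squares theorem n IS expressible as a sum of two squares.
Step 3: Build a representation. Group n = k² · m with k = 5 and m = 37 · 137 = 5069 (a product of primes ≡ 1 (mod 4)); a representation of m scales to one of n via (k·x)² + (k·y)² = k²(x² + y²). Each prime p ≡ 1 (mod 4) is itself a sum of two squares; find a² by testing p − a² for a perfect square:
  37: 37 − 1² = 36 = 6² ⇒ 37 = 1² + 6².
  137: 137 − 1² = 136, 137 − 2² = 133, 137 − 3² = 128, 137 − 4² = 121 = 11² ⇒ 137 = 4² + 11².
  Combine using the Brahmagupta–Fibonacci identity (a² + b²)(c² + d²) = (ac − bd)² + (ad + bc)² = (ac + bd)² + (ad − bc)²:
  37 · 137 = 5069: from (1² + 6²)(4² + 11²), take (1·4 − 6·11, 1·11 + 6·4) = (4 − 66, 11 + 24) = (-62, 35); dropping signs (only squares matter) gives (62, 35); check 62² + 35² = 3844 + 1225 = 5069 ✓.
  Scale by k = 5: (5·62, 5·35) = (310, 175).
Step 4: Order so x ≤ y and verify: 175² + 310² = 30625 + 96100 = 126725 = n. ✓

n = 126725 = 175² + 310² (one valid representation with x ≤ y).


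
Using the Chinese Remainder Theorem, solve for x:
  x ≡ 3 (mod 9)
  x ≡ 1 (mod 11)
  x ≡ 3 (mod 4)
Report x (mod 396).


Moduli 9, 11, 4 are pairwise coprime; by CRT there is a unique solution modulo M = 9 · 11 · 4 = 396.
Solve pairwise, accumulating the modulus:
  Start with x ≡ 3 (mod 9).
  Combine with x ≡ 1 (mod 11): since gcd(9, 11) = 1, we get a unique residue mod 99.
    Write x = 3 + 9·t and substitute into x ≡ 1 (mod 11): 9·t ≡ 1 − 3 = -2 (mod 11).
    Reduce coefficients mod 11: 9·t ≡ 9 (mod 11).
    The inverse of 9 mod 11 is 5 (since 9·5 = 45 = 4·11 + 1), so t ≡ 5·9 = 45 ≡ 1 (mod 11).
    Then x = 3 + 9·1 = 12, valid modulo lcm(9, 11) = 99: x ≡ 12 (mod 99).
  Combine with x ≡ 3 (mod 4): since gcd(99, 4) = 1, we get a unique residue mod 396.
    Write x = 12 + 99·t and substitute into x ≡ 3 (mod 4): 99·t ≡ 3 − 12 = -9 (mod 4).
    Reduce coefficients mod 4: 3·t ≡ 3 (mod 4).
    The inverse of 3 mod 4 is 3 (since 3·3 = 9 = 2·4 + 1), so t ≡ 3·3 = 9 ≡ 1 (mod 4).
    Then x = 12 + 99·1 = 111, valid modulo lcm(99, 4) = 396: x ≡ 111 (mod 396).
Verify: 111 mod 9 = 3 ✓, 111 mod 11 = 1 ✓, 111 mod 4 = 3 ✓.

x ≡ 111 (mod 396).


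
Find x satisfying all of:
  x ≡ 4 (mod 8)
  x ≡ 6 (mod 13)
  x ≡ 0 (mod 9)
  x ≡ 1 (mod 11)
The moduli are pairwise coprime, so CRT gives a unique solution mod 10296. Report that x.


Product of moduli M = 8 · 13 · 9 · 11 = 10296.
Merge one congruence at a time:
  Start: x ≡ 4 (mod 8).
  Combine with x ≡ 6 (mod 13); new modulus lcm = 104.
    Write x = 4 + 8·t and substitute into x ≡ 6 (mod 13): 8·t ≡ 6 − 4 = 2 (mod 13).
    The inverse of 8 mod 13 is 5 (since 8·5 = 40 = 3·13 + 1), so t ≡ 5·2 = 10 ≡ 10 (mod 13).
    Then x = 4 + 8·10 = 84, valid modulo lcm(8, 13) = 104: x ≡ 84 (mod 104).
  Combine with x ≡ 0 (mod 9); new modulus lcm = 936.
    Write x = 84 + 104·t and substitute into x ≡ 0 (mod 9): 104·t ≡ 0 − 84 = -84 (mod 9).
    Reduce coefficients mod 9: 5·t ≡ 6 (mod 9).
    The inverse of 5 mod 9 is 2 (since 5·2 = 10 = 1·9 + 1), so t ≡ 2·6 = 12 ≡ 3 (mod 9).
    Then x = 84 + 104·3 = 396, valid modulo lcm(104, 9) = 936: x ≡ 396 (mod 936).
  Combine with x ≡ 1 (mod 11); new modulus lcm = 10296.
    Write x = 396 + 936·t and substitute into x ≡ 1 (mod 11): 936·t ≡ 1 − 396 = -395 (mod 11).
    Reduce coefficients mod 11: 1·t ≡ 1 (mod 11).
    So t ≡ 1 (mod 11).
    Then x = 396 + 936·1 = 1332, valid modulo lcm(936, 11) = 10296: x ≡ 1332 (mod 10296).
Verify against each original: 1332 mod 8 = 4, 1332 mod 13 = 6, 1332 mod 9 = 0, 1332 mod 11 = 1.

x ≡ 1332 (mod 10296).


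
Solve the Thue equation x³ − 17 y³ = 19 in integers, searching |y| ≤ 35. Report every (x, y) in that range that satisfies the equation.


The equation is x³ - 17y³ = 19. For fixed y, x³ = 17·y³ + 19, so a solution requires the RHS to be a perfect cube.
Strategy: iterate y from -35 to 35, compute RHS = 17·y³ + 19, and check whether it is a (positive or negative) perfect cube.
Check small values of y:
  y = 0: RHS = 19 is not a perfect cube.
  y = 1: RHS = 36 is not a perfect cube.
  y = -1: RHS = 2 is not a perfect cube.
  y = 2: RHS = 155 is not a perfect cube.
  y = -2: RHS = -117 is not a perfect cube.
  y = 3: RHS = 478 is not a perfect cube.
  y = -3: RHS = -440 is not a perfect cube.
Continuing the search up to |y| = 35 finds no solutions either.
No (x, y) in the scanned range satisfies the equation.

No integer solutions with |y| ≤ 35.


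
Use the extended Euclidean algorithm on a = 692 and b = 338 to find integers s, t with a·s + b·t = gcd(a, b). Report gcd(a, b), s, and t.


Euclidean algorithm on (692, 338) — divide until remainder is 0:
  692 = 2 · 338 + 16
  338 = 21 · 16 + 2
  16 = 8 · 2 + 0
gcd(692, 338) = 2.
Track Bezout coefficients alongside the remainders: start with r₀ = 692 = a·1 + b·0 (s = 1, t = 0) and r₁ = 338 = a·0 + b·1 (s = 0, t = 1); each new remainder r_{k+1} = r_{k-1} − q_k·r_k inherits s_{k+1} = s_{k-1} − q_k·s_k, t_{k+1} = t_{k-1} − q_k·t_k, so r_k = a·s_k + b·t_k at every step:
  q = 2: r = 16, s = 1 − 2·0 = 1, t = 0 − 2·1 = -2  (check: 692·1 + 338·(-2) = 16)
  q = 21: r = 2, s = 0 − 21·1 = -21, t = 1 − 21·(-2) = 43  (check: 692·(-21) + 338·43 = 2)
The row with r = 2 (the gcd) gives the Bezout coefficients s = -21, t = 43.
Result: 692 · (-21) + 338 · (43) = 2.

gcd(692, 338) = 2; s = -21, t = 43 (check: 692·(-21) + 338·43 = 2).


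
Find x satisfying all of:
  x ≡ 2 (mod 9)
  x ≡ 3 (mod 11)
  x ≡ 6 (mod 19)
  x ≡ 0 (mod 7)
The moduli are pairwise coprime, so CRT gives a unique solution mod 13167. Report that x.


Product of moduli M = 9 · 11 · 19 · 7 = 13167.
Merge one congruence at a time:
  Start: x ≡ 2 (mod 9).
  Combine with x ≡ 3 (mod 11); new modulus lcm = 99.
    Write x = 2 + 9·t and substitute into x ≡ 3 (mod 11): 9·t ≡ 3 − 2 = 1 (mod 11).
    The inverse of 9 mod 11 is 5 (since 9·5 = 45 = 4·11 + 1), so t ≡ 5·1 = 5 ≡ 5 (mod 11).
    Then x = 2 + 9·5 = 47, valid modulo lcm(9, 11) = 99: x ≡ 47 (mod 99).
  Combine with x ≡ 6 (mod 19); new modulus lcm = 1881.
    Write x = 47 + 99·t and substitute into x ≡ 6 (mod 19): 99·t ≡ 6 − 47 = -41 (mod 19).
    Reduce coefficients mod 19: 4·t ≡ 16 (mod 19).
    The inverse of 4 mod 19 is 5 (since 4·5 = 20 = 1·19 + 1), so t ≡ 5·16 = 80 ≡ 4 (mod 19).
    Then x = 47 + 99·4 = 443, valid modulo lcm(99, 19) = 1881: x ≡ 443 (mod 1881).
  Combine with x ≡ 0 (mod 7); new modulus lcm = 13167.
    Write x = 443 + 1881·t and substitute into x ≡ 0 (mod 7): 1881·t ≡ 0 − 443 = -443 (mod 7).
    Reduce coefficients mod 7: 5·t ≡ 5 (mod 7).
    The inverse of 5 mod 7 is 3 (since 5·3 = 15 = 2·7 + 1), so t ≡ 3·5 = 15 ≡ 1 (mod 7).
    Then x = 443 + 1881·1 = 2324, valid modulo lcm(1881, 7) = 13167: x ≡ 2324 (mod 13167).
Verify against each original: 2324 mod 9 = 2, 2324 mod 11 = 3, 2324 mod 19 = 6, 2324 mod 7 = 0.

x ≡ 2324 (mod 13167).


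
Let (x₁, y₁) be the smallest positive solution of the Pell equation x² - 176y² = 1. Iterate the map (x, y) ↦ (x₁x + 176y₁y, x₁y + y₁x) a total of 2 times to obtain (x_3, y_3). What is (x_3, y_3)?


Step 1: Find the fundamental solution (x₁, y₁) of x² - 176y² = 1.
  Expand √176 as a continued fraction. a₀ = ⌊√176⌋ = 13; iterate m_{k+1} = d_k·a_k − m_k, d_{k+1} = (176 − m_{k+1}²)/d_k, a_{k+1} = ⌊(a₀ + m_{k+1})/d_{k+1}⌋ (starting m₀ = 0, d₀ = 1), with convergents p_k = a_k·p_{k-1} + p_{k-2}, q_k = a_k·q_{k-1} + q_{k-2} (p₋₁ = 1, q₋₁ = 0):
  k = 0: a₀ = 13; p₀/q₀ = 13/1; p₀² − 176·q₀² = 169 − 176 = -7.
  k = 1: m = 13, d = 7, a = ⌊(13 + 13)/7⌋ = 3; p/q = (3·13 + 1)/(3·1 + 0) = 40/3; p² − 176·q² = 1600 − 1584 = 16.
  k = 2: m = 8, d = 16, a = ⌊(13 + 8)/16⌋ = 1; p/q = (1·40 + 13)/(1·3 + 1) = 53/4; p² − 176·q² = 2809 − 2816 = -7.
  k = 3: m = 8, d = 7, a = ⌊(13 + 8)/7⌋ = 3; p/q = (3·53 + 40)/(3·4 + 3) = 199/15; p² − 176·q² = 39601 − 39600 = 1.
  The first convergent with p² − 176·q² = 1 gives the fundamental solution (x₁, y₁) = (199, 15).
Step 2: Apply the recurrence (x_{n+1}, y_{n+1}) = (x₁x_n + 176y₁y_n, x₁y_n + y₁x_n) repeatedly.
  From (x_1, y_1) = (199, 15): x_2 = 199·199 + 176·15·15 = 79201; y_2 = 199·15 + 15·199 = 5970.
  From (x_2, y_2) = (79201, 5970): x_3 = 199·79201 + 176·15·5970 = 31521799; y_3 = 199·5970 + 15·79201 = 2376045.
Step 3: Verify x_3² - 176·y_3² = 993623812196401 - 993623812196400 = 1 (should be 1). ✓

(x_1, y_1) = (199, 15); (x_3, y_3) = (31521799, 2376045).


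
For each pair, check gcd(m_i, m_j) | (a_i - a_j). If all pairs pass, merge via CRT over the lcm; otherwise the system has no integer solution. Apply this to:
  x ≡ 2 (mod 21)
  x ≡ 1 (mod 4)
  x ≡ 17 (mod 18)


Moduli 21, 4, 18 are not pairwise coprime, so CRT works modulo lcm(m_i) when all pairwise compatibility conditions hold.
Pairwise compatibility: gcd(m_i, m_j) must divide a_i - a_j for every pair.
Merge one congruence at a time:
  Start: x ≡ 2 (mod 21).
  Combine with x ≡ 1 (mod 4): gcd(21, 4) = 1; 1 - 2 = -1, which IS divisible by 1, so compatible.
    Write x = 2 + 21·t and substitute into x ≡ 1 (mod 4): 21·t ≡ 1 − 2 = -1 (mod 4).
    Reduce coefficients mod 4: 1·t ≡ 3 (mod 4).
    So t ≡ 3 (mod 4).
    Then x = 2 + 21·3 = 65, valid modulo lcm(21, 4) = 84: x ≡ 65 (mod 84).
  Combine with x ≡ 17 (mod 18): gcd(84, 18) = 6; 17 - 65 = -48, which IS divisible by 6, so compatible.
    Write x = 65 + 84·t and substitute into x ≡ 17 (mod 18): 84·t ≡ 17 − 65 = -48 (mod 18).
    Divide the congruence (and modulus) by g = 6: 14·t ≡ -8 (mod 3).
    Reduce coefficients mod 3: 2·t ≡ 1 (mod 3).
    The inverse of 2 mod 3 is 2 (since 2·2 = 4 = 1·3 + 1), so t ≡ 2·1 = 2 ≡ 2 (mod 3).
    Then x = 65 + 84·2 = 233, valid modulo lcm(84, 18) = 252: x ≡ 233 (mod 252).
Verify: 233 mod 21 = 2, 233 mod 4 = 1, 233 mod 18 = 17.

x ≡ 233 (mod 252).


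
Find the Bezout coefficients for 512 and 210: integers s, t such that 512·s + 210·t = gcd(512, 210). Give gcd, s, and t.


Euclidean algorithm on (512, 210) — divide until remainder is 0:
  512 = 2 · 210 + 92
  210 = 2 · 92 + 26
  92 = 3 · 26 + 14
  26 = 1 · 14 + 12
  14 = 1 · 12 + 2
  12 = 6 · 2 + 0
gcd(512, 210) = 2.
Track Bezout coefficients alongside the remainders: start with r₀ = 512 = a·1 + b·0 (s = 1, t = 0) and r₁ = 210 = a·0 + b·1 (s = 0, t = 1); each new remainder r_{k+1} = r_{k-1} − q_k·r_k inherits s_{k+1} = s_{k-1} − q_k·s_k, t_{k+1} = t_{k-1} − q_k·t_k, so r_k = a·s_k + b·t_k at every step:
  q = 2: r = 92, s = 1 − 2·0 = 1, t = 0 − 2·1 = -2  (check: 512·1 + 210·(-2) = 92)
  q = 2: r = 26, s = 0 − 2·1 = -2, t = 1 − 2·(-2) = 5  (check: 512·(-2) + 210·5 = 26)
  q = 3: r = 14, s = 1 − 3·(-2) = 7, t = -2 − 3·5 = -17  (check: 512·7 + 210·(-17) = 14)
  q = 1: r = 12, s = -2 − 1·7 = -9, t = 5 − 1·(-17) = 22  (check: 512·(-9) + 210·22 = 12)
  q = 1: r = 2, s = 7 − 1·(-9) = 16, t = -17 − 1·22 = -39  (check: 512·16 + 210·(-39) = 2)
The row with r = 2 (the gcd) gives the Bezout coefficients s = 16, t = -39.
Result: 512 · (16) + 210 · (-39) = 2.

gcd(512, 210) = 2; s = 16, t = -39 (check: 512·16 + 210·(-39) = 2).


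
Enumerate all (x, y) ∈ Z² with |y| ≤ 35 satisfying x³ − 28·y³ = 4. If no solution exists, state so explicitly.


The equation is x³ - 28y³ = 4. For fixed y, x³ = 28·y³ + 4, so a solution requires the RHS to be a perfect cube.
Strategy: iterate y from -35 to 35, compute RHS = 28·y³ + 4, and check whether it is a (positive or negative) perfect cube.
Check small values of y:
  y = 0: RHS = 4 is not a perfect cube.
  y = 1: RHS = 32 is not a perfect cube.
  y = -1: RHS = -24 is not a perfect cube.
  y = 2: RHS = 228 is not a perfect cube.
  y = -2: RHS = -220 is not a perfect cube.
  y = 3: RHS = 760 is not a perfect cube.
  y = -3: RHS = -752 is not a perfect cube.
Continuing the search up to |y| = 35 finds no solutions either.
No (x, y) in the scanned range satisfies the equation.

No integer solutions with |y| ≤ 35.


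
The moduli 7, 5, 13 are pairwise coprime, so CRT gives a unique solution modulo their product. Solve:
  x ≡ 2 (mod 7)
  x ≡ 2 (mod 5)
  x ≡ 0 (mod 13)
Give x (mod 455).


Moduli 7, 5, 13 are pairwise coprime; by CRT there is a unique solution modulo M = 7 · 5 · 13 = 455.
Solve pairwise, accumulating the modulus:
  Start with x ≡ 2 (mod 7).
  Combine with x ≡ 2 (mod 5): since gcd(7, 5) = 1, we get a unique residue mod 35.
    Write x = 2 + 7·t and substitute into x ≡ 2 (mod 5): 7·t ≡ 2 − 2 = 0 (mod 5).
    Reduce coefficients mod 5: 2·t ≡ 0 (mod 5).
    The inverse of 2 mod 5 is 3 (since 2·3 = 6 = 1·5 + 1), so t ≡ 3·0 = 0 ≡ 0 (mod 5).
    Then x = 2 + 7·0 = 2, valid modulo lcm(7, 5) = 35: x ≡ 2 (mod 35).
  Combine with x ≡ 0 (mod 13): since gcd(35, 13) = 1, we get a unique residue mod 455.
    Write x = 2 + 35·t and substitute into x ≡ 0 (mod 13): 35·t ≡ 0 − 2 = -2 (mod 13).
    Reduce coefficients mod 13: 9·t ≡ 11 (mod 13).
    The inverse of 9 mod 13 is 3 (since 9·3 = 27 = 2·13 + 1), so t ≡ 3·11 = 33 ≡ 7 (mod 13).
    Then x = 2 + 35·7 = 247, valid modulo lcm(35, 13) = 455: x ≡ 247 (mod 455).
Verify: 247 mod 7 = 2 ✓, 247 mod 5 = 2 ✓, 247 mod 13 = 0 ✓.

x ≡ 247 (mod 455).


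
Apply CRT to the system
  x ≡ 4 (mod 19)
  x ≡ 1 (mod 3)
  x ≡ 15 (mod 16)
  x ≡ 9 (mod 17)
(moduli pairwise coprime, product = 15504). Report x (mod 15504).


Product of moduli M = 19 · 3 · 16 · 17 = 15504.
Merge one congruence at a time:
  Start: x ≡ 4 (mod 19).
  Combine with x ≡ 1 (mod 3); new modulus lcm = 57.
    Write x = 4 + 19·t and substitute into x ≡ 1 (mod 3): 19·t ≡ 1 − 4 = -3 (mod 3).
    Reduce coefficients mod 3: 1·t ≡ 0 (mod 3).
    So t ≡ 0 (mod 3).
    Then x = 4 + 19·0 = 4, valid modulo lcm(19, 3) = 57: x ≡ 4 (mod 57).
  Combine with x ≡ 15 (mod 16); new modulus lcm = 912.
    Write x = 4 + 57·t and substitute into x ≡ 15 (mod 16): 57·t ≡ 15 − 4 = 11 (mod 16).
    Reduce coefficients mod 16: 9·t ≡ 11 (mod 16).
    The inverse of 9 mod 16 is 9 (since 9·9 = 81 = 5·16 + 1), so t ≡ 9·11 = 99 ≡ 3 (mod 16).
    Then x = 4 + 57·3 = 175, valid modulo lcm(57, 16) = 912: x ≡ 175 (mod 912).
  Combine with x ≡ 9 (mod 17); new modulus lcm = 15504.
    Write x = 175 + 912·t and substitute into x ≡ 9 (mod 17): 912·t ≡ 9 − 175 = -166 (mod 17).
    Reduce coefficients mod 17: 11·t ≡ 4 (mod 17).
    The inverse of 11 mod 17 is 14 (since 11·14 = 154 = 9·17 + 1), so t ≡ 14·4 = 56 ≡ 5 (mod 17).
    Then x = 175 + 912·5 = 4735, valid modulo lcm(912, 17) = 15504: x ≡ 4735 (mod 15504).
Verify against each original: 4735 mod 19 = 4, 4735 mod 3 = 1, 4735 mod 16 = 15, 4735 mod 17 = 9.

x ≡ 4735 (mod 15504).


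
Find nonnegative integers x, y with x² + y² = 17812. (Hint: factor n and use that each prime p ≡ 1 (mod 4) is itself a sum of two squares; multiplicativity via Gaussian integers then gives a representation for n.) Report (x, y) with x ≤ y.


Step 1: Factor n = 17812 = 2^2 · 61 · 73.
Step 2: Check the mod-4 condition on each prime factor: 2 = 2 (special); 61 ≡ 1 (mod 4), exponent 1; 73 ≡ 1 (mod 4), exponent 1.
All primes ≡ 3 (mod 4) appear to even exponent (or don't appear), so by the two-squares theorem n IS expressible as a sum of two squares.
Step 3: Build a representation. Group n = k² · m with k = 2 and m = 61 · 73 = 4453 (a product of primes ≡ 1 (mod 4)); a representation of m scales to one of n via (k·x)² + (k·y)² = k²(x² + y²). Each prime p ≡ 1 (mod 4) is itself a sum of two squares; find a² by testing p − a² for a perfect square:
  61: 61 − 1² = 60, 61 − 2² = 57, 61 − 3² = 52, 61 − 4² = 45, 61 − 5² = 36 = 6² ⇒ 61 = 5² + 6².
  73: 73 − 1² = 72, 73 − 2² = 69, 73 − 3² = 64 = 8² ⇒ 73 = 3² + 8².
  Combine using the Brahmagupta–Fibonacci identity (a² + b²)(c² + d²) = (ac − bd)² + (ad + bc)² = (ac + bd)² + (ad − bc)²:
  61 · 73 = 4453: from (5² + 6²)(3² + 8²), take (5·3 − 6·8, 5·8 + 6·3) = (15 − 48, 40 + 18) = (-33, 58); dropping signs (only squares matter) gives (33, 58); check 33² + 58² = 1089 + 3364 = 4453 ✓.
  Scale by k = 2: (2·33, 2·58) = (66, 116).
Step 4: Order so x ≤ y and verify: 66² + 116² = 4356 + 13456 = 17812 = n. ✓

n = 17812 = 66² + 116² (one valid representation with x ≤ y).
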